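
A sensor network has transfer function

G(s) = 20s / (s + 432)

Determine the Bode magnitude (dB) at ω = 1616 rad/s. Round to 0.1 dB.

25.7 dB

At s = jω = j1616:
zero at origin: s = j1616 → |·| = 1616, ∠ = 90.00°
pole (s+432): 432 + j1616 → |·| = √(432²+1616²) = √2798080 ≈ 1672.7, ∠ = arctan(1616/432) ≈ 75.03°
|G| = 20 · 1616 / 1672.7 ≈ 19.322
Gain = 20 log₁₀(19.322) ≈ 25.72 dB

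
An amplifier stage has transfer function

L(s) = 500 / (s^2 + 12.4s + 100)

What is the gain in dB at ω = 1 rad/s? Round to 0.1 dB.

At s = jω = j1:
quadratic: (j1)² + 12.4·j1 + 100 = 99 + j12.4 → |·| ≈ 99.774, ∠ ≈ 7.14°
|L| = 500 / 99.774 ≈ 5.0113
Gain = 20 log₁₀(5.0113) ≈ 14.00 dB

14.0 dB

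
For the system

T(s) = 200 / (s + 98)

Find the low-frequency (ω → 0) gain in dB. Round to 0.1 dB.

6.2 dB

T(0) = 200 / (98) ≈ 2.0408
20 log₁₀(2.0408) ≈ 6.20 dB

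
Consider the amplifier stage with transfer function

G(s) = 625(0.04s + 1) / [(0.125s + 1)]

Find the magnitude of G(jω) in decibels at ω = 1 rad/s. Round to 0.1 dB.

55.9 dB

At ω = 1 rad/s:
zero (1 + j1·0.04) = 1 + j0.04 → |·| ≈ 1.0008, ∠ ≈ 2.29°
pole (1 + j1·0.125) = 1 + j0.125 → |·| ≈ 1.0078, ∠ ≈ 7.13°
|G| = 625 · 1.0008 / (1.0078) ≈ 620.66
Gain = 20 log₁₀(620.66) ≈ 55.86 dB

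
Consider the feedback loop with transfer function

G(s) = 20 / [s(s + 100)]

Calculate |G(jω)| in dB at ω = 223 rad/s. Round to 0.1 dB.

-68.7 dB

At s = jω = j223:
pole (s+100): 100 + j223 → |·| = √(100²+223²) = √59729 ≈ 244.4, ∠ = arctan(223/100) ≈ 65.85°
pole at origin: |s| = 223, ∠ = 90.00° (in denominator)
|G| = 20 / 54501 ≈ 0.00036697
Gain = 20 log₁₀(0.00036697) ≈ -68.71 dB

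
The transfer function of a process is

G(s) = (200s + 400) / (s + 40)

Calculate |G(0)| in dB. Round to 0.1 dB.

20.0 dB

G(0) = 400 / 40 = 10
20 log₁₀(10) ≈ 20.00 dB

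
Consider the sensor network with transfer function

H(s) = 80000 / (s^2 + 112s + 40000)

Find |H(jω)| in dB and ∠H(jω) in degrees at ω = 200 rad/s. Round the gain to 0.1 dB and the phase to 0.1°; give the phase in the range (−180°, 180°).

At s = jω = j200:
quadratic: (j200)² + 112·j200 + 40000 = 0 + j22400 → |·| ≈ 22400, ∠ ≈ 90.00°
|H| = 80000 / 22400 ≈ 3.5714
Gain = 20 log₁₀(3.5714) ≈ 11.06 dB
∠H = 0.00° − 90.00° = -90.00°

11.1 dB, -90.0°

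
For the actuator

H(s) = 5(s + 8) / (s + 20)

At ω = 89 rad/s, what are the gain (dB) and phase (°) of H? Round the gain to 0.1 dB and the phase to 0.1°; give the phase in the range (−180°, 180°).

At s = jω = j89:
zero (s+8): 8 + j89 → |·| = √(8²+89²) = √7985 ≈ 89.359, ∠ = arctan(89/8) ≈ 84.86°
pole (s+20): 20 + j89 → |·| = √(20²+89²) = √8321 ≈ 91.22, ∠ = arctan(89/20) ≈ 77.33°
|H| = 5 · 89.359 / 91.22 ≈ 4.898
Gain = 20 log₁₀(4.898) ≈ 13.80 dB
∠H = 84.86° − 77.33° = 7.53°

13.8 dB, 7.5°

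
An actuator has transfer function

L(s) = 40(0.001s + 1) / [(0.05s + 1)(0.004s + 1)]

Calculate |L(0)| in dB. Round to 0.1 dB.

32.0 dB

L(0) = 40 · 1 / 1 = 40
20 log₁₀(40) ≈ 32.04 dB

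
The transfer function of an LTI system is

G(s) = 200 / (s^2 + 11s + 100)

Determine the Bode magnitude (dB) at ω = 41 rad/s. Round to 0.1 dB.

At s = jω = j41:
quadratic: (j41)² + 11·j41 + 100 = -1581 + j451 → |·| ≈ 1644.1, ∠ ≈ 164.08°
|G| = 200 / 1644.1 ≈ 0.12165
Gain = 20 log₁₀(0.12165) ≈ -18.30 dB

-18.3 dB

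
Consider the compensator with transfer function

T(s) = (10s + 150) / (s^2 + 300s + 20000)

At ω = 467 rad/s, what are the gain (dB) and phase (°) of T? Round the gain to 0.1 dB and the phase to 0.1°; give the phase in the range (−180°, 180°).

Substitute s = j467:
Numerator: 10(j467) + 150 = 150 + j4670
Denominator: (j467)^2 + 300(j467) + 20000 = -198089 + j140100
|N| = √(150² + 4670²) ≈ 4672.4, ∠N ≈ 88.16°
|D| = √(198089² + 140100²) ≈ 2.4263e+05, ∠D ≈ 144.73°
|T| = 4672.4 / 2.4263e+05 ≈ 0.019257
Gain = 20 log₁₀(0.019257) ≈ -34.31 dB
∠T = 88.16° − 144.73° = -56.57°

-34.3 dB, -56.6°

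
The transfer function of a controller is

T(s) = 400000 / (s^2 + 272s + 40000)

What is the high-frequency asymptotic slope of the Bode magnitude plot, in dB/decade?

Each pole contributes −20 dB/decade at high frequency; each zero contributes +20 dB/decade.
Net: 0 zero(s) − 2 pole(s) → -40 dB/decade.

-40 dB/decade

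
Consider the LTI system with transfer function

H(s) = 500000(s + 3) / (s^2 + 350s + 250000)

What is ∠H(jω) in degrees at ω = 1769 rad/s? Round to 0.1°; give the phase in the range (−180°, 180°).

-78.0°

At s = jω = j1769:
zero (s+3): 3 + j1769 → |·| = √(3²+1769²) = √3129370 ≈ 1769, ∠ = arctan(1769/3) ≈ 89.90°
quadratic: (j1769)² + 350·j1769 + 250000 = -2879361 + j619150 → |·| ≈ 2.9452e+06, ∠ ≈ 167.86°
∠H = 89.90° − 167.86° = -77.96°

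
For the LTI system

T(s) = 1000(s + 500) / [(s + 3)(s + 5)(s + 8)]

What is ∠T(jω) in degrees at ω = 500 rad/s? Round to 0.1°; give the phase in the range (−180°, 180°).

At s = jω = j500:
zero (s+500): 500 + j500 → |·| = √(500²+500²) = √500000 ≈ 707.11, ∠ = arctan(500/500) ≈ 45.00°
pole (s+3): 3 + j500 → |·| = √(3²+500²) = √250009 ≈ 500.01, ∠ = arctan(500/3) ≈ 89.66°
pole (s+5): 5 + j500 → |·| = √(5²+500²) = √250025 ≈ 500.02, ∠ = arctan(500/5) ≈ 89.43°
pole (s+8): 8 + j500 → |·| = √(8²+500²) = √250064 ≈ 500.06, ∠ = arctan(500/8) ≈ 89.08°
∠T = 45.00° − 268.17° = -223.17° ≡ 136.83° (principal value)

136.8°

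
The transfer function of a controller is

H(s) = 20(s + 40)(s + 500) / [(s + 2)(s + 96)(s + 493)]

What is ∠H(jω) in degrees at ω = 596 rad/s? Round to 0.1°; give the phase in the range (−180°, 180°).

-84.9°

At s = jω = j596:
zero (s+40): 40 + j596 → |·| = √(40²+596²) = √356816 ≈ 597.34, ∠ = arctan(596/40) ≈ 86.16°
zero (s+500): 500 + j596 → |·| = √(500²+596²) = √605216 ≈ 777.96, ∠ = arctan(596/500) ≈ 50.01°
pole (s+2): 2 + j596 → |·| = √(2²+596²) = √355220 ≈ 596, ∠ = arctan(596/2) ≈ 89.81°
pole (s+96): 96 + j596 → |·| = √(96²+596²) = √364432 ≈ 603.68, ∠ = arctan(596/96) ≈ 80.85°
pole (s+493): 493 + j596 → |·| = √(493²+596²) = √598265 ≈ 773.48, ∠ = arctan(596/493) ≈ 50.40°
∠H = 136.17° − 221.06° = -84.89°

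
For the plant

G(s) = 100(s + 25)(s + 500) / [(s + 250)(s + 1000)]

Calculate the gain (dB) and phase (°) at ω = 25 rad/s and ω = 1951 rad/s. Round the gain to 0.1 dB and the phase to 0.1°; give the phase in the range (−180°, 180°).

At s = jω = j25:
zero (s+25): 25 + j25 → |·| = √(25²+25²) = √1250 ≈ 35.355, ∠ = arctan(25/25) ≈ 45.00°
zero (s+500): 500 + j25 → |·| = √(500²+25²) = √250625 ≈ 500.62, ∠ = arctan(25/500) ≈ 2.86°
pole (s+250): 250 + j25 → |·| = √(250²+25²) = √63125 ≈ 251.25, ∠ = arctan(25/250) ≈ 5.71°
pole (s+1000): 1000 + j25 → |·| = √(1000²+25²) = √1000625 ≈ 1000.3, ∠ = arctan(25/1000) ≈ 1.43°
|G| = 100 · 17699 / 2.5133e+05 ≈ 7.0421
Gain = 20 log₁₀(7.0421) ≈ 16.95 dB
∠G = 47.86° − 7.14° = 40.72°

At s = jω = j1951:
zero (s+25): 25 + j1951 → |·| = √(25²+1951²) = √3807026 ≈ 1951.2, ∠ = arctan(1951/25) ≈ 89.27°
zero (s+500): 500 + j1951 → |·| = √(500²+1951²) = √4056401 ≈ 2014.1, ∠ = arctan(1951/500) ≈ 75.63°
pole (s+250): 250 + j1951 → |·| = √(250²+1951²) = √3868901 ≈ 1967, ∠ = arctan(1951/250) ≈ 82.70°
pole (s+1000): 1000 + j1951 → |·| = √(1000²+1951²) = √4806401 ≈ 2192.4, ∠ = arctan(1951/1000) ≈ 62.86°
|G| = 100 · 3.9299e+06 / 4.3125e+06 ≈ 91.128
Gain = 20 log₁₀(91.128) ≈ 39.19 dB
∠G = 164.90° − 145.56° = 19.34°

ω = 25: 17.0 dB, 40.7°; ω = 1951: 39.2 dB, 19.3°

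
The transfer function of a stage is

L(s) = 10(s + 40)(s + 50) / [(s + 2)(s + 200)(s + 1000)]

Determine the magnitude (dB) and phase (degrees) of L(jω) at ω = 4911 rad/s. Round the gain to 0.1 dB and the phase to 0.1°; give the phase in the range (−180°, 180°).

-54.0 dB, -77.2°

At s = jω = j4911:
zero (s+40): 40 + j4911 → |·| = √(40²+4911²) = √24119521 ≈ 4911.2, ∠ = arctan(4911/40) ≈ 89.53°
zero (s+50): 50 + j4911 → |·| = √(50²+4911²) = √24120421 ≈ 4911.3, ∠ = arctan(4911/50) ≈ 89.42°
pole (s+2): 2 + j4911 → |·| = √(2²+4911²) = √24117925 ≈ 4911, ∠ = arctan(4911/2) ≈ 89.98°
pole (s+200): 200 + j4911 → |·| = √(200²+4911²) = √24157921 ≈ 4915.1, ∠ = arctan(4911/200) ≈ 87.67°
pole (s+1000): 1000 + j4911 → |·| = √(1000²+4911²) = √25117921 ≈ 5011.8, ∠ = arctan(4911/1000) ≈ 78.49°
|L| = 10 · 2.412e+07 / 1.2098e+11 ≈ 0.0019937
Gain = 20 log₁₀(0.0019937) ≈ -54.01 dB
∠L = 178.95° − 256.14° = -77.19°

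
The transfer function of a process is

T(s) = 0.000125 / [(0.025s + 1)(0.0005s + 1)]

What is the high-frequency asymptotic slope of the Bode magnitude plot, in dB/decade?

-40 dB/decade

Each pole contributes −20 dB/decade at high frequency; each zero contributes +20 dB/decade.
Net: 0 zero(s) − 2 pole(s) → -40 dB/decade.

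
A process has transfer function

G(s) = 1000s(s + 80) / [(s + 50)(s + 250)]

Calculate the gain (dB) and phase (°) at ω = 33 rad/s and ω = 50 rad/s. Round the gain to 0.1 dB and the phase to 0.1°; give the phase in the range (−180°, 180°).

ω = 33: 45.5 dB, 71.5°; ω = 50: 48.4 dB, 65.7°

At s = jω = j33:
zero (s+80): 80 + j33 → |·| = √(80²+33²) = √7489 ≈ 86.539, ∠ = arctan(33/80) ≈ 22.42°
zero at origin: s = j33 → |·| = 33, ∠ = 90.00°
pole (s+50): 50 + j33 → |·| = √(50²+33²) = √3589 ≈ 59.908, ∠ = arctan(33/50) ≈ 33.42°
pole (s+250): 250 + j33 → |·| = √(250²+33²) = √63589 ≈ 252.17, ∠ = arctan(33/250) ≈ 7.52°
|G| = 1000 · 2855.8 / 15107 ≈ 189.04
Gain = 20 log₁₀(189.04) ≈ 45.53 dB
∠G = 112.42° − 40.94° = 71.48°

At s = jω = j50:
zero (s+80): 80 + j50 → |·| = √(80²+50²) = √8900 ≈ 94.34, ∠ = arctan(50/80) ≈ 32.01°
zero at origin: s = j50 → |·| = 50, ∠ = 90.00°
pole (s+50): 50 + j50 → |·| = √(50²+50²) = √5000 ≈ 70.711, ∠ = arctan(50/50) ≈ 45.00°
pole (s+250): 250 + j50 → |·| = √(250²+50²) = √65000 ≈ 254.95, ∠ = arctan(50/250) ≈ 11.31°
|G| = 1000 · 4717 / 18028 ≈ 261.65
Gain = 20 log₁₀(261.65) ≈ 48.35 dB
∠G = 122.01° − 56.31° = 65.70°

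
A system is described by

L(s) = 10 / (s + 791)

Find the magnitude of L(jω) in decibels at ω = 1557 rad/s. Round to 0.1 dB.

-44.8 dB

Substitute s = j1557:
Numerator: 10 = 10 + j0
Denominator: (j1557) + 791 = 791 + j1557
|N| = √(10² + 0²) ≈ 10, ∠N ≈ 0.00°
|D| = √(791² + 1557²) ≈ 1746.4, ∠D ≈ 63.07°
|L| = 10 / 1746.4 ≈ 0.0057261
Gain = 20 log₁₀(0.0057261) ≈ -44.84 dB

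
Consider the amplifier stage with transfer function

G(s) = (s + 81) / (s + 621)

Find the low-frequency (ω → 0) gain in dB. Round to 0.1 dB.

G(0) = 1·81 / (621) ≈ 0.13043
20 log₁₀(0.13043) ≈ -17.69 dB

-17.7 dB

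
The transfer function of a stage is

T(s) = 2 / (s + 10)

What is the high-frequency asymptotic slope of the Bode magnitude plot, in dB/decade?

Each pole contributes −20 dB/decade at high frequency; each zero contributes +20 dB/decade.
Net: 0 zero(s) − 1 pole(s) → -20 dB/decade.

-20 dB/decade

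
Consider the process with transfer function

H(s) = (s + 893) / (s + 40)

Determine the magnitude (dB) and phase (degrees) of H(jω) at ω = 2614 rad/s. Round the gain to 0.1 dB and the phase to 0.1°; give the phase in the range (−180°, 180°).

At s = jω = j2614:
zero (s+893): 893 + j2614 → |·| = √(893²+2614²) = √7630445 ≈ 2762.3, ∠ = arctan(2614/893) ≈ 71.14°
pole (s+40): 40 + j2614 → |·| = √(40²+2614²) = √6834596 ≈ 2614.3, ∠ = arctan(2614/40) ≈ 89.12°
|H| = 1 · 2762.3 / 2614.3 ≈ 1.0566
Gain = 20 log₁₀(1.0566) ≈ 0.48 dB
∠H = 71.14° − 89.12° = -17.98°

0.5 dB, -18.0°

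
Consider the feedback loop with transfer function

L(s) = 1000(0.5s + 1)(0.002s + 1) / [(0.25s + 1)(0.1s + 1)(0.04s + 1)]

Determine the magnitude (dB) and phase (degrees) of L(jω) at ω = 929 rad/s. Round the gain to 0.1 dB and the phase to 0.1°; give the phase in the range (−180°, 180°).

At ω = 929 rad/s:
zero (1 + j929·0.5) = 1 + j464.5 → |·| ≈ 464.5, ∠ ≈ 89.88°
zero (1 + j929·0.002) = 1 + j1.858 → |·| ≈ 2.11, ∠ ≈ 61.71°
pole (1 + j929·0.25) = 1 + j232.25 → |·| ≈ 232.25, ∠ ≈ 89.75°
pole (1 + j929·0.1) = 1 + j92.9 → |·| ≈ 92.905, ∠ ≈ 89.38°
pole (1 + j929·0.04) = 1 + j37.16 → |·| ≈ 37.173, ∠ ≈ 88.46°
|L| = 1000 · 464.5 · 2.11 / (232.25 · 92.905 · 37.173) ≈ 1.2219
Gain = 20 log₁₀(1.2219) ≈ 1.74 dB
∠L = (89.88° + 61.71°) − (89.75° + 89.38° + 88.46°) = -116.00°

1.7 dB, -116.0°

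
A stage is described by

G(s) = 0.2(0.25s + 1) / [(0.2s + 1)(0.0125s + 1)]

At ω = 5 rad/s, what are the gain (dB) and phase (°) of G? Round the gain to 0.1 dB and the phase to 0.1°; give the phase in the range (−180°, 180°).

At ω = 5 rad/s:
zero (1 + j5·0.25) = 1 + j1.25 → |·| ≈ 1.6008, ∠ ≈ 51.34°
pole (1 + j5·0.2) = 1 + j1 → |·| ≈ 1.4142, ∠ ≈ 45.00°
pole (1 + j5·0.0125) = 1 + j0.0625 → |·| ≈ 1.002, ∠ ≈ 3.58°
|G| = 0.2 · 1.6008 / (1.4142 · 1.002) ≈ 0.22594
Gain = 20 log₁₀(0.22594) ≈ -12.92 dB
∠G = (51.34°) − (45.00° + 3.58°) = 2.76°

-12.9 dB, 2.8°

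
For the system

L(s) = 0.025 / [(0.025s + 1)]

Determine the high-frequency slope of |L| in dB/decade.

-20 dB/decade

Each pole contributes −20 dB/decade at high frequency; each zero contributes +20 dB/decade.
Net: 0 zero(s) − 1 pole(s) → -20 dB/decade.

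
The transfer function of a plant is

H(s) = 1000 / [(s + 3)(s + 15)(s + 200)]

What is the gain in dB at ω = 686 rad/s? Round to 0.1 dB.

At s = jω = j686:
pole (s+3): 3 + j686 → |·| = √(3²+686²) = √470605 ≈ 686.01, ∠ = arctan(686/3) ≈ 89.75°
pole (s+15): 15 + j686 → |·| = √(15²+686²) = √470821 ≈ 686.16, ∠ = arctan(686/15) ≈ 88.75°
pole (s+200): 200 + j686 → |·| = √(200²+686²) = √510596 ≈ 714.56, ∠ = arctan(686/200) ≈ 73.75°
|H| = 1000 / 3.3635e+08 ≈ 2.9731e-06
Gain = 20 log₁₀(2.9731e-06) ≈ -110.54 dB

-110.5 dB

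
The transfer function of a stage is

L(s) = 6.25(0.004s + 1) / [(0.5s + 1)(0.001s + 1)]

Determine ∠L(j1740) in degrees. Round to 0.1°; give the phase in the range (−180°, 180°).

-68.2°

At ω = 1740 rad/s:
zero (1 + j1740·0.004) = 1 + j6.96 → |·| ≈ 7.0315, ∠ ≈ 81.82°
pole (1 + j1740·0.5) = 1 + j870 → |·| ≈ 870, ∠ ≈ 89.93°
pole (1 + j1740·0.001) = 1 + j1.74 → |·| ≈ 2.0069, ∠ ≈ 60.11°
∠L = (81.82°) − (89.93° + 60.11°) = -68.22°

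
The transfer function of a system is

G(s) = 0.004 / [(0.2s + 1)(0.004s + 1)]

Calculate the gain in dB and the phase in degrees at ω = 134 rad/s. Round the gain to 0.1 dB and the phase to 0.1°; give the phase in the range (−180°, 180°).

At ω = 134 rad/s:
pole (1 + j134·0.2) = 1 + j26.8 → |·| ≈ 26.819, ∠ ≈ 87.86°
pole (1 + j134·0.004) = 1 + j0.536 → |·| ≈ 1.1346, ∠ ≈ 28.19°
|G| = 0.004 · 1 / (26.819 · 1.1346) ≈ 0.00013145
Gain = 20 log₁₀(0.00013145) ≈ -77.62 dB
∠G = (0°) − (87.86° + 28.19°) = -116.05°

-77.6 dB, -116.1°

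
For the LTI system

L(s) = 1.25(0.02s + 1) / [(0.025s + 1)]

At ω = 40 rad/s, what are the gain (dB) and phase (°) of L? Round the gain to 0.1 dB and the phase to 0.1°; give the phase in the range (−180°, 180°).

At ω = 40 rad/s:
zero (1 + j40·0.02) = 1 + j0.8 → |·| ≈ 1.2806, ∠ ≈ 38.66°
pole (1 + j40·0.025) = 1 + j1 → |·| ≈ 1.4142, ∠ ≈ 45.00°
|L| = 1.25 · 1.2806 / (1.4142) ≈ 1.1319
Gain = 20 log₁₀(1.1319) ≈ 1.08 dB
∠L = (38.66°) − (45.00°) = -6.34°

1.1 dB, -6.3°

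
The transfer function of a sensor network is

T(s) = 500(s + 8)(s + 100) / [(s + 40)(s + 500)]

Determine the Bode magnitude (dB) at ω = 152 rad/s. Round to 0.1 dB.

44.5 dB

At s = jω = j152:
zero (s+8): 8 + j152 → |·| = √(8²+152²) = √23168 ≈ 152.21, ∠ = arctan(152/8) ≈ 86.99°
zero (s+100): 100 + j152 → |·| = √(100²+152²) = √33104 ≈ 181.95, ∠ = arctan(152/100) ≈ 56.66°
pole (s+40): 40 + j152 → |·| = √(40²+152²) = √24704 ≈ 157.18, ∠ = arctan(152/40) ≈ 75.26°
pole (s+500): 500 + j152 → |·| = √(500²+152²) = √273104 ≈ 522.59, ∠ = arctan(152/500) ≈ 16.91°
|T| = 500 · 27695 / 82141 ≈ 168.58
Gain = 20 log₁₀(168.58) ≈ 44.54 dB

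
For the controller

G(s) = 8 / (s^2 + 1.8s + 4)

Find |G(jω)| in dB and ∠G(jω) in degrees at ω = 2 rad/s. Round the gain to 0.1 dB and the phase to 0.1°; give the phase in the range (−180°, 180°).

6.9 dB, -90.0°

At s = jω = j2:
quadratic: (j2)² + 1.8·j2 + 4 = 0 + j3.6 → |·| ≈ 3.6, ∠ ≈ 90.00°
|G| = 8 / 3.6 ≈ 2.2222
Gain = 20 log₁₀(2.2222) ≈ 6.94 dB
∠G = 0.00° − 90.00° = -90.00°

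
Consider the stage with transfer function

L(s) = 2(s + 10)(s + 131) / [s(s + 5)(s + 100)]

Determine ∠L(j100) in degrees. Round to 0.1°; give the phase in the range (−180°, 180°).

At s = jω = j100:
zero (s+10): 10 + j100 → |·| = √(10²+100²) = √10100 ≈ 100.5, ∠ = arctan(100/10) ≈ 84.29°
zero (s+131): 131 + j100 → |·| = √(131²+100²) = √27161 ≈ 164.81, ∠ = arctan(100/131) ≈ 37.36°
pole (s+5): 5 + j100 → |·| = √(5²+100²) = √10025 ≈ 100.12, ∠ = arctan(100/5) ≈ 87.14°
pole (s+100): 100 + j100 → |·| = √(100²+100²) = √20000 ≈ 141.42, ∠ = arctan(100/100) ≈ 45.00°
pole at origin: |s| = 100, ∠ = 90.00° (in denominator)
∠L = 121.65° − 222.14° = -100.49°

-100.5°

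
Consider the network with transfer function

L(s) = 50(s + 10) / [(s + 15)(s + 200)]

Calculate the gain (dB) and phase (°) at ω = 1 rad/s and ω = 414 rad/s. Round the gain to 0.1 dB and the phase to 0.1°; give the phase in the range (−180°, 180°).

At s = jω = j1:
zero (s+10): 10 + j1 → |·| = √(10²+1²) = √101 ≈ 10.05, ∠ = arctan(1/10) ≈ 5.71°
pole (s+15): 15 + j1 → |·| = √(15²+1²) = √226 ≈ 15.033, ∠ = arctan(1/15) ≈ 3.81°
pole (s+200): 200 + j1 → |·| = √(200²+1²) = √40001 ≈ 200, ∠ = arctan(1/200) ≈ 0.29°
|L| = 50 · 10.05 / 3006.6 ≈ 0.16713
Gain = 20 log₁₀(0.16713) ≈ -15.54 dB
∠L = 5.71° − 4.10° = 1.61°

At s = jω = j414:
zero (s+10): 10 + j414 → |·| = √(10²+414²) = √171496 ≈ 414.12, ∠ = arctan(414/10) ≈ 88.62°
pole (s+15): 15 + j414 → |·| = √(15²+414²) = √171621 ≈ 414.27, ∠ = arctan(414/15) ≈ 87.92°
pole (s+200): 200 + j414 → |·| = √(200²+414²) = √211396 ≈ 459.78, ∠ = arctan(414/200) ≈ 64.22°
|L| = 50 · 414.12 / 1.9047e+05 ≈ 0.10871
Gain = 20 log₁₀(0.10871) ≈ -19.27 dB
∠L = 88.62° − 152.14° = -63.52°

ω = 1: -15.5 dB, 1.6°; ω = 414: -19.3 dB, -63.5°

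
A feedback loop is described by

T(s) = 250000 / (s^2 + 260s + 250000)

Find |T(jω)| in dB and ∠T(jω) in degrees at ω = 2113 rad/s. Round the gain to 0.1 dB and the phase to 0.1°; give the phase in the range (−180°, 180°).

-24.6 dB, -172.6°

At s = jω = j2113:
quadratic: (j2113)² + 260·j2113 + 250000 = -4214769 + j549380 → |·| ≈ 4.2504e+06, ∠ ≈ 172.57°
|T| = 250000 / 4.2504e+06 ≈ 0.058818
Gain = 20 log₁₀(0.058818) ≈ -24.61 dB
∠T = 0.00° − 172.57° = -172.57°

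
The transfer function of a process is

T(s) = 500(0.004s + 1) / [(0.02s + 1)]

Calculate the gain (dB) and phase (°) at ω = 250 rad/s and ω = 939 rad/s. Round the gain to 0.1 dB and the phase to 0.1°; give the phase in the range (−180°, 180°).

At ω = 250 rad/s:
zero (1 + j250·0.004) = 1 + j1 → |·| ≈ 1.4142, ∠ ≈ 45.00°
pole (1 + j250·0.02) = 1 + j5 → |·| ≈ 5.099, ∠ ≈ 78.69°
|T| = 500 · 1.4142 / (5.099) ≈ 138.67
Gain = 20 log₁₀(138.67) ≈ 42.84 dB
∠T = (45.00°) − (78.69°) = -33.69°

At ω = 939 rad/s:
zero (1 + j939·0.004) = 1 + j3.756 → |·| ≈ 3.8868, ∠ ≈ 75.09°
pole (1 + j939·0.02) = 1 + j18.78 → |·| ≈ 18.807, ∠ ≈ 86.95°
|T| = 500 · 3.8868 / (18.807) ≈ 103.33
Gain = 20 log₁₀(103.33) ≈ 40.28 dB
∠T = (75.09°) − (86.95°) = -11.86°

ω = 250: 42.8 dB, -33.7°; ω = 939: 40.3 dB, -11.9°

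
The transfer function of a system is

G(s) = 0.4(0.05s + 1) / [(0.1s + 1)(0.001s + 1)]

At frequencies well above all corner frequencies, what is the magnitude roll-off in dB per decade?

Each pole contributes −20 dB/decade at high frequency; each zero contributes +20 dB/decade.
Net: 1 zero(s) − 2 pole(s) → -20 dB/decade.

-20 dB/decade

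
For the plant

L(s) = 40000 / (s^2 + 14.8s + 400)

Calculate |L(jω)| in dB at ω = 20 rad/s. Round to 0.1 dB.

42.6 dB

At s = jω = j20:
quadratic: (j20)² + 14.8·j20 + 400 = 0 + j296 → |·| ≈ 296, ∠ ≈ 90.00°
|L| = 40000 / 296 ≈ 135.14
Gain = 20 log₁₀(135.14) ≈ 42.62 dB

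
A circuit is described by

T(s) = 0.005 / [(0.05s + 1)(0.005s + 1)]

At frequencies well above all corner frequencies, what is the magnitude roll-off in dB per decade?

-40 dB/decade

Each pole contributes −20 dB/decade at high frequency; each zero contributes +20 dB/decade.
Net: 0 zero(s) − 2 pole(s) → -40 dB/decade.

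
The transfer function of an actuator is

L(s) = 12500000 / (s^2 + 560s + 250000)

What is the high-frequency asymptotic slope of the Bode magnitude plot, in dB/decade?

-40 dB/decade

Each pole contributes −20 dB/decade at high frequency; each zero contributes +20 dB/decade.
Net: 0 zero(s) − 2 pole(s) → -40 dB/decade.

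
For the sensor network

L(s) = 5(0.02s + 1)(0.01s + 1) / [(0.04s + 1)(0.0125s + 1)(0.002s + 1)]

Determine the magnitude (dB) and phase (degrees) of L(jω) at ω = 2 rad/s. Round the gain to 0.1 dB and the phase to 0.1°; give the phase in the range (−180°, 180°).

At ω = 2 rad/s:
zero (1 + j2·0.02) = 1 + j0.04 → |·| ≈ 1.0008, ∠ ≈ 2.29°
zero (1 + j2·0.01) = 1 + j0.02 → |·| ≈ 1.0002, ∠ ≈ 1.15°
pole (1 + j2·0.04) = 1 + j0.08 → |·| ≈ 1.0032, ∠ ≈ 4.57°
pole (1 + j2·0.0125) = 1 + j0.025 → |·| ≈ 1.0003, ∠ ≈ 1.43°
pole (1 + j2·0.002) = 1 + j0.004 → |·| ≈ 1, ∠ ≈ 0.23°
|L| = 5 · 1.0008 · 1.0002 / (1.0032 · 1.0003 · 1) ≈ 4.9875
Gain = 20 log₁₀(4.9875) ≈ 13.96 dB
∠L = (2.29° + 1.15°) − (4.57° + 1.43° + 0.23°) = -2.79°

14.0 dB, -2.8°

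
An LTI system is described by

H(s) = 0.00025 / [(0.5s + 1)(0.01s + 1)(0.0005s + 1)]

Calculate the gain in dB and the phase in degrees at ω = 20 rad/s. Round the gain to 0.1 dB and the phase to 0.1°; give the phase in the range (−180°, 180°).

-92.3 dB, -96.2°

At ω = 20 rad/s:
pole (1 + j20·0.5) = 1 + j10 → |·| ≈ 10.05, ∠ ≈ 84.29°
pole (1 + j20·0.01) = 1 + j0.2 → |·| ≈ 1.0198, ∠ ≈ 11.31°
pole (1 + j20·0.0005) = 1 + j0.01 → |·| ≈ 1, ∠ ≈ 0.57°
|H| = 0.00025 · 1 / (10.05 · 1.0198 · 1) ≈ 2.4393e-05
Gain = 20 log₁₀(2.4393e-05) ≈ -92.25 dB
∠H = (0°) − (84.29° + 11.31° + 0.57°) = -96.17°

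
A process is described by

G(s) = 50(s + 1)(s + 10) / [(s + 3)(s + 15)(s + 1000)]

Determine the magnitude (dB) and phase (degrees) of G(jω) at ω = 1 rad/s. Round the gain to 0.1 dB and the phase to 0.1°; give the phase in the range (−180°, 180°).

At s = jω = j1:
zero (s+1): 1 + j1 → |·| = √(1²+1²) = √2 ≈ 1.4142, ∠ = arctan(1/1) ≈ 45.00°
zero (s+10): 10 + j1 → |·| = √(10²+1²) = √101 ≈ 10.05, ∠ = arctan(1/10) ≈ 5.71°
pole (s+3): 3 + j1 → |·| = √(3²+1²) = √10 ≈ 3.1623, ∠ = arctan(1/3) ≈ 18.43°
pole (s+15): 15 + j1 → |·| = √(15²+1²) = √226 ≈ 15.033, ∠ = arctan(1/15) ≈ 3.81°
pole (s+1000): 1000 + j1 → |·| = √(1000²+1²) = √1000001 ≈ 1000, ∠ = arctan(1/1000) ≈ 0.06°
|G| = 50 · 14.213 / 47539 ≈ 0.014949
Gain = 20 log₁₀(0.014949) ≈ -36.51 dB
∠G = 50.71° − 22.30° = 28.41°

-36.5 dB, 28.4°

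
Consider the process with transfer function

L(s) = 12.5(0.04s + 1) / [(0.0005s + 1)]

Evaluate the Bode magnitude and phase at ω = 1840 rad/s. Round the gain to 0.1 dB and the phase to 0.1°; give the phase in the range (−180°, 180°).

56.6 dB, 46.6°

At ω = 1840 rad/s:
zero (1 + j1840·0.04) = 1 + j73.6 → |·| ≈ 73.607, ∠ ≈ 89.22°
pole (1 + j1840·0.0005) = 1 + j0.92 → |·| ≈ 1.3588, ∠ ≈ 42.61°
|L| = 12.5 · 73.607 / (1.3588) ≈ 677.13
Gain = 20 log₁₀(677.13) ≈ 56.61 dB
∠L = (89.22°) − (42.61°) = 46.61°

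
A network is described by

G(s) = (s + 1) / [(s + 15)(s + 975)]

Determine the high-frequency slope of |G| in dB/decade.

Each pole contributes −20 dB/decade at high frequency; each zero contributes +20 dB/decade.
Net: 1 zero(s) − 2 pole(s) → -20 dB/decade.

-20 dB/decade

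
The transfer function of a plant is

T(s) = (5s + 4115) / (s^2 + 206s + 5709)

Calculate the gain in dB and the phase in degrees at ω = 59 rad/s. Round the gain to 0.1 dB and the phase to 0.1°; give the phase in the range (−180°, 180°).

Substitute s = j59:
Numerator: 5(j59) + 4115 = 4115 + j295
Denominator: (j59)^2 + 206(j59) + 5709 = 2228 + j12154
|N| = √(4115² + 295²) ≈ 4125.6, ∠N ≈ 4.10°
|D| = √(2228² + 12154²) ≈ 12357, ∠D ≈ 79.61°
|T| = 4125.6 / 12357 ≈ 0.33387
Gain = 20 log₁₀(0.33387) ≈ -9.53 dB
∠T = 4.10° − 79.61° = -75.51°

-9.5 dB, -75.5°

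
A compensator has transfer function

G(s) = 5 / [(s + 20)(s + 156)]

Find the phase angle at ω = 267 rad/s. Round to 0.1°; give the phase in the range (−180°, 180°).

At s = jω = j267:
pole (s+20): 20 + j267 → |·| = √(20²+267²) = √71689 ≈ 267.75, ∠ = arctan(267/20) ≈ 85.72°
pole (s+156): 156 + j267 → |·| = √(156²+267²) = √95625 ≈ 309.23, ∠ = arctan(267/156) ≈ 59.70°
∠G = 0.00° − 145.42° = -145.42°

-145.4°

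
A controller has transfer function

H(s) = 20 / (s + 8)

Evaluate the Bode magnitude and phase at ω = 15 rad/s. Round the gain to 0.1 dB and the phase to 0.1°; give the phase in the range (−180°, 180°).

Substitute s = j15:
Numerator: 20 = 20 + j0
Denominator: (j15) + 8 = 8 + j15
|N| = √(20² + 0²) ≈ 20, ∠N ≈ 0.00°
|D| = √(8² + 15²) ≈ 17, ∠D ≈ 61.93°
|H| = 20 / 17 ≈ 1.1765
Gain = 20 log₁₀(1.1765) ≈ 1.41 dB
∠H = 0.00° − 61.93° = -61.93°

1.4 dB, -61.9°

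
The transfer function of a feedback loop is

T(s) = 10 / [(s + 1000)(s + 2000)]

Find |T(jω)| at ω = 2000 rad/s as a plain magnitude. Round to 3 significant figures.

1.58e-06

At s = jω = j2000:
pole (s+1000): 1000 + j2000 → |·| = √(1000²+2000²) = √5000000 ≈ 2236.1, ∠ = arctan(2000/1000) ≈ 63.43°
pole (s+2000): 2000 + j2000 → |·| = √(2000²+2000²) = √8000000 ≈ 2828.4, ∠ = arctan(2000/2000) ≈ 45.00°
|T| = 10 / 6.3246e+06 ≈ 1.5811e-06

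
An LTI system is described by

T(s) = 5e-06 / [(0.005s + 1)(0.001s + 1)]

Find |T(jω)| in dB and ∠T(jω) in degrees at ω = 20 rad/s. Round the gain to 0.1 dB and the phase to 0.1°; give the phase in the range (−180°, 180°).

-106.1 dB, -6.9°

At ω = 20 rad/s:
pole (1 + j20·0.005) = 1 + j0.1 → |·| ≈ 1.005, ∠ ≈ 5.71°
pole (1 + j20·0.001) = 1 + j0.02 → |·| ≈ 1.0002, ∠ ≈ 1.15°
|T| = 5e-06 · 1 / (1.005 · 1.0002) ≈ 4.9741e-06
Gain = 20 log₁₀(4.9741e-06) ≈ -106.07 dB
∠T = (0°) − (5.71° + 1.15°) = -6.86°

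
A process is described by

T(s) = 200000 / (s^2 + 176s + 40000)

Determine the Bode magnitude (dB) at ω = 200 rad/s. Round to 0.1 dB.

15.1 dB

At s = jω = j200:
quadratic: (j200)² + 176·j200 + 40000 = 0 + j35200 → |·| ≈ 35200, ∠ ≈ 90.00°
|T| = 200000 / 35200 ≈ 5.6818
Gain = 20 log₁₀(5.6818) ≈ 15.09 dB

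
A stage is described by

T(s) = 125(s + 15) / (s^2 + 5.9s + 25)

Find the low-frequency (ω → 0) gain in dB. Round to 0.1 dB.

T(0) = 125·15 / 25 = 75
20 log₁₀(75) ≈ 37.50 dB

37.5 dB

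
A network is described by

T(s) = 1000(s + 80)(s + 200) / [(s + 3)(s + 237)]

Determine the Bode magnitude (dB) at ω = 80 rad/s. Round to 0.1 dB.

61.7 dB

At s = jω = j80:
zero (s+80): 80 + j80 → |·| = √(80²+80²) = √12800 ≈ 113.14, ∠ = arctan(80/80) ≈ 45.00°
zero (s+200): 200 + j80 → |·| = √(200²+80²) = √46400 ≈ 215.41, ∠ = arctan(80/200) ≈ 21.80°
pole (s+3): 3 + j80 → |·| = √(3²+80²) = √6409 ≈ 80.056, ∠ = arctan(80/3) ≈ 87.85°
pole (s+237): 237 + j80 → |·| = √(237²+80²) = √62569 ≈ 250.14, ∠ = arctan(80/237) ≈ 18.65°
|T| = 1000 · 24371 / 20025 ≈ 1217
Gain = 20 log₁₀(1217) ≈ 61.71 dB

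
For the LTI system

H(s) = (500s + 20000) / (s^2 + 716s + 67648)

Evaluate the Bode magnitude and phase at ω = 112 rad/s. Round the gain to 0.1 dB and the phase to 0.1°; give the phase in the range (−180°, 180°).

-4.3 dB, 14.8°

Substitute s = j112:
Numerator: 500(j112) + 20000 = 20000 + j56000
Denominator: (j112)^2 + 716(j112) + 67648 = 55104 + j80192
|N| = √(20000² + 56000²) ≈ 59464, ∠N ≈ 70.35°
|D| = √(55104² + 80192²) ≈ 97300, ∠D ≈ 55.51°
|H| = 59464 / 97300 ≈ 0.61114
Gain = 20 log₁₀(0.61114) ≈ -4.28 dB
∠H = 70.35° − 55.51° = 14.84°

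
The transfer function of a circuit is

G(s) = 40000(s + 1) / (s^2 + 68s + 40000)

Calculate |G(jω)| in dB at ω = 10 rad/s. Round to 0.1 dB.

At s = jω = j10:
zero (s+1): 1 + j10 → |·| = √(1²+10²) = √101 ≈ 10.05, ∠ = arctan(10/1) ≈ 84.29°
quadratic: (j10)² + 68·j10 + 40000 = 39900 + j680 → |·| ≈ 39906, ∠ ≈ 0.98°
|G| = 40000 · 10.05 / 39906 ≈ 10.074
Gain = 20 log₁₀(10.074) ≈ 20.06 dB

20.1 dB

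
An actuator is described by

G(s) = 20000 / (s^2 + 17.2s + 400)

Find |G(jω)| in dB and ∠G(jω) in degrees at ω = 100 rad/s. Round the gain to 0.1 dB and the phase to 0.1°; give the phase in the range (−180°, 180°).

6.2 dB, -169.8°

At s = jω = j100:
quadratic: (j100)² + 17.2·j100 + 400 = -9600 + j1720 → |·| ≈ 9752.9, ∠ ≈ 169.84°
|G| = 20000 / 9752.9 ≈ 2.0507
Gain = 20 log₁₀(2.0507) ≈ 6.24 dB
∠G = 0.00° − 169.84° = -169.84°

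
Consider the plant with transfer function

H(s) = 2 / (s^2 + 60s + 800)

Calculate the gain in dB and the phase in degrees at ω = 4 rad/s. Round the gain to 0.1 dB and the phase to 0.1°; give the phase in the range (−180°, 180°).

Substitute s = j4:
Numerator: 2 = 2 + j0
Denominator: (j4)^2 + 60(j4) + 800 = 784 + j240
|N| = √(2² + 0²) ≈ 2, ∠N ≈ 0.00°
|D| = √(784² + 240²) ≈ 819.91, ∠D ≈ 17.02°
|H| = 2 / 819.91 ≈ 0.0024393
Gain = 20 log₁₀(0.0024393) ≈ -52.25 dB
∠H = 0.00° − 17.02° = -17.02°

-52.3 dB, -17.0°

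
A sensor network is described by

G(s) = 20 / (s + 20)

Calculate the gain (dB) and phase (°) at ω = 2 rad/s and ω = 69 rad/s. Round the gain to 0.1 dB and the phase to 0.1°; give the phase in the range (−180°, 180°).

Substitute s = j2:
Numerator: 20 = 20 + j0
Denominator: (j2) + 20 = 20 + j2
|N| = √(20² + 0²) ≈ 20, ∠N ≈ 0.00°
|D| = √(20² + 2²) ≈ 20.1, ∠D ≈ 5.71°
|G| = 20 / 20.1 ≈ 0.99502
Gain = 20 log₁₀(0.99502) ≈ -0.04 dB
∠G = 0.00° − 5.71° = -5.71°

Substitute s = j69:
Numerator: 20 = 20 + j0
Denominator: (j69) + 20 = 20 + j69
|N| = √(20² + 0²) ≈ 20, ∠N ≈ 0.00°
|D| = √(20² + 69²) ≈ 71.84, ∠D ≈ 73.84°
|G| = 20 / 71.84 ≈ 0.2784
Gain = 20 log₁₀(0.2784) ≈ -11.11 dB
∠G = 0.00° − 73.84° = -73.84°

ω = 2: -0.0 dB, -5.7°; ω = 69: -11.1 dB, -73.8°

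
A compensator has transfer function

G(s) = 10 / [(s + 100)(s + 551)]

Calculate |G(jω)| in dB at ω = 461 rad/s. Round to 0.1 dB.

-90.6 dB

At s = jω = j461:
pole (s+100): 100 + j461 → |·| = √(100²+461²) = √222521 ≈ 471.72, ∠ = arctan(461/100) ≈ 77.76°
pole (s+551): 551 + j461 → |·| = √(551²+461²) = √516122 ≈ 718.42, ∠ = arctan(461/551) ≈ 39.92°
|G| = 10 / 3.3889e+05 ≈ 2.9508e-05
Gain = 20 log₁₀(2.9508e-05) ≈ -90.60 dB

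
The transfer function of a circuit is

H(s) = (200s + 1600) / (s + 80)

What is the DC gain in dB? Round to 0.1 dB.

H(0) = 1600 / 80 = 20
20 log₁₀(20) ≈ 26.02 dB

26.0 dB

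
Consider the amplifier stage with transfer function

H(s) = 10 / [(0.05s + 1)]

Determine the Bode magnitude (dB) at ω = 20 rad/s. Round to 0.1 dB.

At ω = 20 rad/s:
pole (1 + j20·0.05) = 1 + j1 → |·| ≈ 1.4142, ∠ ≈ 45.00°
|H| = 10 · 1 / (1.4142) ≈ 7.0711
Gain = 20 log₁₀(7.0711) ≈ 16.99 dB

17.0 dB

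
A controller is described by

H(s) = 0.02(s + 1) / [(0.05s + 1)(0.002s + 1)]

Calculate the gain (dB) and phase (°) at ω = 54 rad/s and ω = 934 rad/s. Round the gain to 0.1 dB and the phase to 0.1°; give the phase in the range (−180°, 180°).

ω = 54: -8.6 dB, 13.1°; ω = 934: -14.5 dB, -60.7°

At ω = 54 rad/s:
zero (1 + j54·1) = 1 + j54 → |·| ≈ 54.009, ∠ ≈ 88.94°
pole (1 + j54·0.05) = 1 + j2.7 → |·| ≈ 2.8792, ∠ ≈ 69.68°
pole (1 + j54·0.002) = 1 + j0.108 → |·| ≈ 1.0058, ∠ ≈ 6.16°
|H| = 0.02 · 54.009 / (2.8792 · 1.0058) ≈ 0.373
Gain = 20 log₁₀(0.373) ≈ -8.57 dB
∠H = (88.94°) − (69.68° + 6.16°) = 13.10°

At ω = 934 rad/s:
zero (1 + j934·1) = 1 + j934 → |·| ≈ 934, ∠ ≈ 89.94°
pole (1 + j934·0.05) = 1 + j46.7 → |·| ≈ 46.711, ∠ ≈ 88.77°
pole (1 + j934·0.002) = 1 + j1.868 → |·| ≈ 2.1188, ∠ ≈ 61.84°
|H| = 0.02 · 934 / (46.711 · 2.1188) ≈ 0.18874
Gain = 20 log₁₀(0.18874) ≈ -14.48 dB
∠H = (89.94°) − (88.77° + 61.84°) = -60.67°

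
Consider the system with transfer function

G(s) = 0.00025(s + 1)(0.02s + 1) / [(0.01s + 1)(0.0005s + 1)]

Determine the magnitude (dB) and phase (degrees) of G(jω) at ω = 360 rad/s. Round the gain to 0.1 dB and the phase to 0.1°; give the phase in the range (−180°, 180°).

At ω = 360 rad/s:
zero (1 + j360·1) = 1 + j360 → |·| ≈ 360, ∠ ≈ 89.84°
zero (1 + j360·0.02) = 1 + j7.2 → |·| ≈ 7.2691, ∠ ≈ 82.09°
pole (1 + j360·0.01) = 1 + j3.6 → |·| ≈ 3.7363, ∠ ≈ 74.48°
pole (1 + j360·0.0005) = 1 + j0.18 → |·| ≈ 1.0161, ∠ ≈ 10.20°
|G| = 0.00025 · 360 · 7.2691 / (3.7363 · 1.0161) ≈ 0.17232
Gain = 20 log₁₀(0.17232) ≈ -15.27 dB
∠G = (89.84° + 82.09°) − (74.48° + 10.20°) = 87.25°

-15.3 dB, 87.3°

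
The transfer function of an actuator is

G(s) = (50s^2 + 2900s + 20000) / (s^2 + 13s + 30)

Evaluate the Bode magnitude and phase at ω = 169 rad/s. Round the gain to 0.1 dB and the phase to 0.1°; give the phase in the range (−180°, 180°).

34.3 dB, -14.8°

Substitute s = j169:
Numerator: 50(j169)^2 + 2900(j169) + 20000 = -1408050 + j490100
Denominator: (j169)^2 + 13(j169) + 30 = -28531 + j2197
|N| = √(1408050² + 490100²) ≈ 1.4909e+06, ∠N ≈ 160.81°
|D| = √(28531² + 2197²) ≈ 28615, ∠D ≈ 175.60°
|G| = 1.4909e+06 / 28615 ≈ 52.102
Gain = 20 log₁₀(52.102) ≈ 34.34 dB
∠G = 160.81° − 175.60° = -14.79°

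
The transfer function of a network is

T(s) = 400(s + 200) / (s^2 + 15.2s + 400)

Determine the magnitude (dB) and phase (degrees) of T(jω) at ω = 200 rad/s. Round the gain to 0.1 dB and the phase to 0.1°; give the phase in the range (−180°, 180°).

9.1 dB, -130.6°

At s = jω = j200:
zero (s+200): 200 + j200 → |·| = √(200²+200²) = √80000 ≈ 282.84, ∠ = arctan(200/200) ≈ 45.00°
quadratic: (j200)² + 15.2·j200 + 400 = -39600 + j3040 → |·| ≈ 39717, ∠ ≈ 175.61°
|T| = 400 · 282.84 / 39717 ≈ 2.8486
Gain = 20 log₁₀(2.8486) ≈ 9.09 dB
∠T = 45.00° − 175.61° = -130.61°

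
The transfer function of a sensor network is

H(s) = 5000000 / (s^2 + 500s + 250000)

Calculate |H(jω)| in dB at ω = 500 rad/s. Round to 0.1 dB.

At s = jω = j500:
quadratic: (j500)² + 500·j500 + 250000 = 0 + j250000 → |·| ≈ 2.5e+05, ∠ ≈ 90.00°
|H| = 5000000 / 2.5e+05 ≈ 20
Gain = 20 log₁₀(20) ≈ 26.02 dB

26.0 dB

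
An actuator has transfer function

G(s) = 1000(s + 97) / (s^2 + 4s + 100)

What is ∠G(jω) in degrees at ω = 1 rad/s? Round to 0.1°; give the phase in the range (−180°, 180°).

-1.7°

At s = jω = j1:
zero (s+97): 97 + j1 → |·| = √(97²+1²) = √9410 ≈ 97.005, ∠ = arctan(1/97) ≈ 0.59°
quadratic: (j1)² + 4·j1 + 100 = 99 + j4 → |·| ≈ 99.081, ∠ ≈ 2.31°
∠G = 0.59° − 2.31° = -1.72°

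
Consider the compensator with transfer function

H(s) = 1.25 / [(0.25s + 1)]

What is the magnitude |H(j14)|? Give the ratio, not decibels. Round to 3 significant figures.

0.343

At ω = 14 rad/s:
pole (1 + j14·0.25) = 1 + j3.5 → |·| ≈ 3.6401, ∠ ≈ 74.05°
|H| = 1.25 · 1 / (3.6401) ≈ 0.3434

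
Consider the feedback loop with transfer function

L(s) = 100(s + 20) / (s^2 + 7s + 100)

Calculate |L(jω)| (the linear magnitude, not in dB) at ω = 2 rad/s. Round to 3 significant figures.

At s = jω = j2:
zero (s+20): 20 + j2 → |·| = √(20²+2²) = √404 ≈ 20.1, ∠ = arctan(2/20) ≈ 5.71°
quadratic: (j2)² + 7·j2 + 100 = 96 + j14 → |·| ≈ 97.015, ∠ ≈ 8.30°
|L| = 100 · 20.1 / 97.015 ≈ 20.718

20.7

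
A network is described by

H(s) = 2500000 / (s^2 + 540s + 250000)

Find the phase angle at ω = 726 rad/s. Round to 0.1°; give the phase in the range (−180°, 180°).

At s = jω = j726:
quadratic: (j726)² + 540·j726 + 250000 = -277076 + j392040 → |·| ≈ 4.8007e+05, ∠ ≈ 125.25°
∠H = 0.00° − 125.25° = -125.25°

-125.3°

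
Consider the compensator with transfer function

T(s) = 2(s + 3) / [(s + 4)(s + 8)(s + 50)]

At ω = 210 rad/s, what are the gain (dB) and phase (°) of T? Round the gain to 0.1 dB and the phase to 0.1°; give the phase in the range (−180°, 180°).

At s = jω = j210:
zero (s+3): 3 + j210 → |·| = √(3²+210²) = √44109 ≈ 210.02, ∠ = arctan(210/3) ≈ 89.18°
pole (s+4): 4 + j210 → |·| = √(4²+210²) = √44116 ≈ 210.04, ∠ = arctan(210/4) ≈ 88.91°
pole (s+8): 8 + j210 → |·| = √(8²+210²) = √44164 ≈ 210.15, ∠ = arctan(210/8) ≈ 87.82°
pole (s+50): 50 + j210 → |·| = √(50²+210²) = √46600 ≈ 215.87, ∠ = arctan(210/50) ≈ 76.61°
|T| = 2 · 210.02 / 9.5285e+06 ≈ 4.4082e-05
Gain = 20 log₁₀(4.4082e-05) ≈ -87.11 dB
∠T = 89.18° − 253.34° = -164.16°

-87.1 dB, -164.2°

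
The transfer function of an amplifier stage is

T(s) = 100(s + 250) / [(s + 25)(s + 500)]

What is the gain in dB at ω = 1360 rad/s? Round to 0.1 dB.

At s = jω = j1360:
zero (s+250): 250 + j1360 → |·| = √(250²+1360²) = √1912100 ≈ 1382.8, ∠ = arctan(1360/250) ≈ 79.58°
pole (s+25): 25 + j1360 → |·| = √(25²+1360²) = √1850225 ≈ 1360.2, ∠ = arctan(1360/25) ≈ 88.95°
pole (s+500): 500 + j1360 → |·| = √(500²+1360²) = √2099600 ≈ 1449, ∠ = arctan(1360/500) ≈ 69.81°
|T| = 100 · 1382.8 / 1.9709e+06 ≈ 0.070161
Gain = 20 log₁₀(0.070161) ≈ -23.08 dB

-23.1 dB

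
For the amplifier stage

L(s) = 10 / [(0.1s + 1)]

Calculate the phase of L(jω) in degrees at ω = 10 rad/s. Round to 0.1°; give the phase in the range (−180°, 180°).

At ω = 10 rad/s:
pole (1 + j10·0.1) = 1 + j1 → |·| ≈ 1.4142, ∠ ≈ 45.00°
∠L = (0°) − (45.00°) = -45.00°

-45.0°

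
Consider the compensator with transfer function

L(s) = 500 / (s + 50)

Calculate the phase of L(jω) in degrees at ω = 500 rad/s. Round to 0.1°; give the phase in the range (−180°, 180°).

-84.3°

At s = jω = j500:
pole (s+50): 50 + j500 → |·| = √(50²+500²) = √252500 ≈ 502.49, ∠ = arctan(500/50) ≈ 84.29°
∠L = 0.00° − 84.29° = -84.29°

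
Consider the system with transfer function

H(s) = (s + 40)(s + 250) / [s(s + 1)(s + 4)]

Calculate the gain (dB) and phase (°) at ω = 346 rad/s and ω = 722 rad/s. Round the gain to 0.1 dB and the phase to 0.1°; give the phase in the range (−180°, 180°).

At s = jω = j346:
zero (s+40): 40 + j346 → |·| = √(40²+346²) = √121316 ≈ 348.3, ∠ = arctan(346/40) ≈ 83.41°
zero (s+250): 250 + j346 → |·| = √(250²+346²) = √182216 ≈ 426.87, ∠ = arctan(346/250) ≈ 54.15°
pole (s+1): 1 + j346 → |·| = √(1²+346²) = √119717 ≈ 346, ∠ = arctan(346/1) ≈ 89.83°
pole (s+4): 4 + j346 → |·| = √(4²+346²) = √119732 ≈ 346.02, ∠ = arctan(346/4) ≈ 89.34°
pole at origin: |s| = 346, ∠ = 90.00° (in denominator)
|H| = 1 · 1.4868e+05 / 4.1424e+07 ≈ 0.0035892
Gain = 20 log₁₀(0.0035892) ≈ -48.90 dB
∠H = 137.56° − 269.17° = -131.61°

At s = jω = j722:
zero (s+40): 40 + j722 → |·| = √(40²+722²) = √522884 ≈ 723.11, ∠ = arctan(722/40) ≈ 86.83°
zero (s+250): 250 + j722 → |·| = √(250²+722²) = √583784 ≈ 764.06, ∠ = arctan(722/250) ≈ 70.90°
pole (s+1): 1 + j722 → |·| = √(1²+722²) = √521285 ≈ 722, ∠ = arctan(722/1) ≈ 89.92°
pole (s+4): 4 + j722 → |·| = √(4²+722²) = √521300 ≈ 722.01, ∠ = arctan(722/4) ≈ 89.68°
pole at origin: |s| = 722, ∠ = 90.00° (in denominator)
|H| = 1 · 5.525e+05 / 3.7637e+08 ≈ 0.001468
Gain = 20 log₁₀(0.001468) ≈ -56.67 dB
∠H = 157.73° − 269.60° = -111.87°

ω = 346: -48.9 dB, -131.6°; ω = 722: -56.7 dB, -111.9°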